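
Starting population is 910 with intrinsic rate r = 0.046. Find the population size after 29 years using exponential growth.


r*t = 0.046 * 29 = 1.334
exp(1.334) = 3.79620
N = 910 * 3.79620 = 3454.54 ≈ 3455

3455


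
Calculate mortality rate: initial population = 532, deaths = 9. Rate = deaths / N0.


Mortality rate = 9 / 532 = 0.016917 ≈ 0.0169

0.0169


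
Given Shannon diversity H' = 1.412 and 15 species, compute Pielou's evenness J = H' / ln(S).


ln(15) = 2.70805
J = H' / ln(S) = 1.412 / 2.70805 = 0.521408 ≈ 0.5214

0.5214


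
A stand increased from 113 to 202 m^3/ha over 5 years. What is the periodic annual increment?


PAI = (V2 - V1) / period = (202 - 113) / 5 = 89 / 5 = 17.80 m^3/ha/yr

17.80 m^3/ha/yr


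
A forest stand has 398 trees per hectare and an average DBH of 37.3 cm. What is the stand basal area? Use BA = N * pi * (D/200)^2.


(D/200)^2 = (37.3/200)^2 = 0.1865^2 = 0.03478225
Individual BA = 3.141593 * 0.03478225 = 0.109272 m^2
Stand BA = 398 * 0.109272 = 43.4903 ≈ 43.49 m^2/ha

43.49 m^2/ha


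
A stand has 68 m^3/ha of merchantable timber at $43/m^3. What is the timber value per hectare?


Value = 68 * 43 = $2924/ha

$2924/ha


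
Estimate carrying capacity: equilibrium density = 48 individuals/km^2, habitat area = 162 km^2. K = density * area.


K = 48 * 162 = 7776 individuals

7776 individuals


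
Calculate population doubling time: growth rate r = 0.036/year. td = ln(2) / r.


td = ln(2) / 0.036 = 0.693147 / 0.036 = 19.2541 ≈ 19.3 years

19.3 years


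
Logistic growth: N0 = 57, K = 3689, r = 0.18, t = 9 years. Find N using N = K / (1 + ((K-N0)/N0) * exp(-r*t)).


(K - N0)/N0 = (3689 - 57)/57 = 3632/57 = 63.7193
r*t = 0.18 * 9 = 1.62; exp(-1.62) = 0.197899
63.7193 * 0.197899 = 12.6100
1 + 12.6100 = 13.6100
N = 3689 / 13.6100 = 271.051 ≈ 271

271


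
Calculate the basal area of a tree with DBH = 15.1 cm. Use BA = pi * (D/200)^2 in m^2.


D/200 = 15.1/200 = 0.0755 m
(D/200)^2 = 0.0755^2 = 0.00570025
BA = 3.141593 * 0.00570025 = 0.0179079 ≈ 0.0179 m^2

0.0179 m^2


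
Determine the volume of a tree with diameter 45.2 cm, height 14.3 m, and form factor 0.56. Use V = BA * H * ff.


(D/200)^2 = (45.2/200)^2 = 0.226^2 = 0.051076
BA = 3.141593 * 0.051076 = 0.160460 m^2
V = 0.160460 * 14.3 * 0.56 = 1.28496 ≈ 1.285 m^3

1.285 m^3


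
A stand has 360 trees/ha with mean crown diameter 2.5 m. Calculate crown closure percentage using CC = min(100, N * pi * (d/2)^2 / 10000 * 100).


(d/2)^2 = (2.5/2)^2 = 1.25^2 = 1.5625
Crown area = 3.141593 * 1.5625 = 4.90874 m^2
N * area / 10000 * 100 = 360 * 4.90874 / 10000 * 100 = 17.6715
CC = min(100, 17.6715) = 17.6715 ≈ 17.7%

17.7%


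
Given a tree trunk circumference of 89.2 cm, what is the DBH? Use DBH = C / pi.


DBH = C / pi = 89.2 / 3.141593 = 28.3932 ≈ 28.39 cm

28.39 cm


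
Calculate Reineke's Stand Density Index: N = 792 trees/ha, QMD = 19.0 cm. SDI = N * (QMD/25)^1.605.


QMD/25 = 19.0/25 = 0.76
(0.76)^1.605 = exp(1.605 * ln(0.76)) = exp(1.605 * (-0.274437)) = exp(-0.440471) = 0.643733
SDI = 792 * 0.643733 = 509.837 ≈ 510

510


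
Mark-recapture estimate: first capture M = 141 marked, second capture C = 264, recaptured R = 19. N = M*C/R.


N = M * C / R = 141 * 264 / 19 = 37224 / 19 = 1959.16 ≈ 1959

1959 individuals


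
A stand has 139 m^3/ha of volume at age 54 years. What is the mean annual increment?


MAI = 139 / 54 = 2.5741 ≈ 2.57 m^3/ha/yr

2.57 m^3/ha/yr


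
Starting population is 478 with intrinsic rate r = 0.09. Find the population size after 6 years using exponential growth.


r*t = 0.09 * 6 = 0.54
exp(0.54) = 1.71601
N = 478 * 1.71601 = 820.253 ≈ 820

820


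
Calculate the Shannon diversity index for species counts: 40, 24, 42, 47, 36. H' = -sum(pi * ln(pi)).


Total N = 40 + 24 + 42 + 47 + 36 = 189
Per-species terms:
  p = 40/189 = 0.211640; ln(p) = -1.552869; p*ln(p) = 0.211640 * (-1.552869) = -0.328649
  p = 24/189 = 0.126984; ln(p) = -2.063694; p*ln(p) = 0.126984 * (-2.063694) = -0.262056
  p = 42/189 = 0.222222; ln(p) = -1.504078; p*ln(p) = 0.222222 * (-1.504078) = -0.334239
  p = 47/189 = 0.248677; ln(p) = -1.391600; p*ln(p) = 0.248677 * (-1.391600) = -0.346059
  p = 36/189 = 0.190476; ln(p) = -1.658229; p*ln(p) = 0.190476 * (-1.658229) = -0.315853
sum(p*ln(p)) = (-0.328649) + (-0.262056) + (-0.334239) + (-0.346059) + (-0.315853) = -1.586856
H' = -(-1.586856) = 1.586856 ≈ 1.5869

1.5869


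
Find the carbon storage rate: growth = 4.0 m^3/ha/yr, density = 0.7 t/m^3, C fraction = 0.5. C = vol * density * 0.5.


C = 4.0 * 0.7 * 0.5 = 1.40 t C/ha/yr

1.40 t C/ha/yr


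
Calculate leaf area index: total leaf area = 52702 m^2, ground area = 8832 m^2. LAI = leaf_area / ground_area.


LAI = 52702 / 8832 = 5.9672 ≈ 5.97

5.97


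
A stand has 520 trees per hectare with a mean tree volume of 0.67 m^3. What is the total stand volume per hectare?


V_stand = 520 * 0.67 = 348.4 m^3/ha

348.4 m^3/ha


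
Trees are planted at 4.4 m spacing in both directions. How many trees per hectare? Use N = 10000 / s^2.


N = 10000 / 4.4^2 = 10000 / 19.36 = 516.529 ≈ 517 trees/ha

517 trees/ha


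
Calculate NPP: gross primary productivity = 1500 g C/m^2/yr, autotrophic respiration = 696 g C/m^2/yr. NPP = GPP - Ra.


NPP = GPP - Ra = 1500 - 696 = 804 g C/m^2/yr

804 g C/m^2/yr


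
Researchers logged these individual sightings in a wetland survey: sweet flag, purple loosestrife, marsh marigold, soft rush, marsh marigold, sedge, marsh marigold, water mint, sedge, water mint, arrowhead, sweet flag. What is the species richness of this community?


Total individuals logged = 12
Distinct species (count of individuals): sweet flag (2), purple loosestrife (1), marsh marigold (3), soft rush (1), sedge (2), water mint (2), arrowhead (1)
Species richness = number of distinct species = 7

7


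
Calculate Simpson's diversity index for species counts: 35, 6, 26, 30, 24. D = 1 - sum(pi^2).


Total N = 35 + 6 + 26 + 30 + 24 = 121
Per-species terms:
  p = 35/121 = 0.289256; p^2 = 0.289256^2 = 0.083669
  p = 6/121 = 0.049587; p^2 = 0.049587^2 = 0.002459
  p = 26/121 = 0.214876; p^2 = 0.214876^2 = 0.046172
  p = 30/121 = 0.247934; p^2 = 0.247934^2 = 0.061471
  p = 24/121 = 0.198347; p^2 = 0.198347^2 = 0.039342
sum(p^2) = 0.083669 + 0.002459 + 0.046172 + 0.061471 + 0.039342 = 0.233113
D = 1 - 0.233113 = 0.766887 ≈ 0.7669

0.7669


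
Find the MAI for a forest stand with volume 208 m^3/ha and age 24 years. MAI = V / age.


MAI = 208 / 24 = 8.6667 ≈ 8.67 m^3/ha/yr

8.67 m^3/ha/yr


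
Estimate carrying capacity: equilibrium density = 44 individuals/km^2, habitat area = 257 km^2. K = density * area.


K = 44 * 257 = 11308 individuals

11308 individuals


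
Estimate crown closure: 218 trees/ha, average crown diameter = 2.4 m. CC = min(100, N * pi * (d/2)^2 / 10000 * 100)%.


(d/2)^2 = (2.4/2)^2 = 1.2^2 = 1.44
Crown area = 3.141593 * 1.44 = 4.52389 m^2
N * area / 10000 * 100 = 218 * 4.52389 / 10000 * 100 = 9.86208
CC = min(100, 9.86208) = 9.86208 ≈ 9.9%

9.9%


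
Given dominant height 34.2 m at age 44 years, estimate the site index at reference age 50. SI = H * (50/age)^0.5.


50/44 = 1.13636
(1.13636)^0.5 = 1.06600
SI = 34.2 * 1.06600 = 36.4572 ≈ 36.5 m

36.5 m


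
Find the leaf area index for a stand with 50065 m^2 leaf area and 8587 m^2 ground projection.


LAI = 50065 / 8587 = 5.8303 ≈ 5.83

5.83


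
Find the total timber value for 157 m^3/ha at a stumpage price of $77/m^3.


Value = 157 * 77 = $12089/ha

$12089/ha


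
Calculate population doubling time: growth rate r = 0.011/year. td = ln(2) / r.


td = ln(2) / 0.011 = 0.693147 / 0.011 = 63.0134 ≈ 63.0 years

63.0 years


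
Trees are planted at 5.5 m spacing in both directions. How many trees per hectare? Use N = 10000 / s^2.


N = 10000 / 5.5^2 = 10000 / 30.25 = 330.579 ≈ 331 trees/ha

331 trees/ha


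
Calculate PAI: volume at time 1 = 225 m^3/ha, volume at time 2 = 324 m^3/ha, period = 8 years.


PAI = (V2 - V1) / period = (324 - 225) / 8 = 99 / 8 = 12.3750 ≈ 12.38 m^3/ha/yr

12.38 m^3/ha/yr


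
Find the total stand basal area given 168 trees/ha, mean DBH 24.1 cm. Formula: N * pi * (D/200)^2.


(D/200)^2 = (24.1/200)^2 = 0.1205^2 = 0.01452025
Individual BA = 3.141593 * 0.01452025 = 0.0456167 m^2
Stand BA = 168 * 0.0456167 = 7.66361 ≈ 7.66 m^2/ha

7.66 m^2/ha


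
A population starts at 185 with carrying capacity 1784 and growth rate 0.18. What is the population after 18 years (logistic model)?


(K - N0)/N0 = (1784 - 185)/185 = 1599/185 = 8.64324
r*t = 0.18 * 18 = 3.24; exp(-3.24) = 0.0391639
8.64324 * 0.0391639 = 0.338503
1 + 0.338503 = 1.33850
N = 1784 / 1.33850 = 1332.84 ≈ 1333

1333


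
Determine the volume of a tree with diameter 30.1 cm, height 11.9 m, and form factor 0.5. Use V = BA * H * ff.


(D/200)^2 = (30.1/200)^2 = 0.1505^2 = 0.02265025
BA = 3.141593 * 0.02265025 = 0.0711579 m^2
V = 0.0711579 * 11.9 * 0.5 = 0.423390 ≈ 0.423 m^3

0.423 m^3


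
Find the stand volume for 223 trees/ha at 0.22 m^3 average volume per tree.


V_stand = 223 * 0.22 = 49.06 ≈ 49.1 m^3/ha

49.1 m^3/ha


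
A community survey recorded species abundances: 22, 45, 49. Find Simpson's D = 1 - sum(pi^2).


Total N = 22 + 45 + 49 = 116
Per-species terms:
  p = 22/116 = 0.189655; p^2 = 0.189655^2 = 0.035969
  p = 45/116 = 0.387931; p^2 = 0.387931^2 = 0.150490
  p = 49/116 = 0.422414; p^2 = 0.422414^2 = 0.178434
sum(p^2) = 0.035969 + 0.150490 + 0.178434 = 0.364893
D = 1 - 0.364893 = 0.635107 ≈ 0.6351

0.6351


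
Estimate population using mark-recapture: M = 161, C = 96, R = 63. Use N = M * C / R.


N = M * C / R = 161 * 96 / 63 = 15456 / 63 = 245.33 ≈ 245

245 individuals


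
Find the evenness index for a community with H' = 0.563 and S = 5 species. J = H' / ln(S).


ln(5) = 1.60944
J = H' / ln(S) = 0.563 / 1.60944 = 0.349811 ≈ 0.3498

0.3498


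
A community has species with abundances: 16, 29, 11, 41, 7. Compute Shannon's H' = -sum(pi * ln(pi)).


Total N = 16 + 29 + 11 + 41 + 7 = 104
Per-species terms:
  p = 16/104 = 0.153846; ln(p) = -1.871803; p*ln(p) = 0.153846 * (-1.871803) = -0.287969
  p = 29/104 = 0.278846; ln(p) = -1.277096; p*ln(p) = 0.278846 * (-1.277096) = -0.356113
  p = 11/104 = 0.105769; ln(p) = -2.246498; p*ln(p) = 0.105769 * (-2.246498) = -0.237610
  p = 41/104 = 0.394231; ln(p) = -0.930818; p*ln(p) = 0.394231 * (-0.930818) = -0.366957
  p = 7/104 = 0.067308; ln(p) = -2.698476; p*ln(p) = 0.067308 * (-2.698476) = -0.181629
sum(p*ln(p)) = (-0.287969) + (-0.356113) + (-0.237610) + (-0.366957) + (-0.181629) = -1.430278
H' = -(-1.430278) = 1.430278 ≈ 1.4303

1.4303


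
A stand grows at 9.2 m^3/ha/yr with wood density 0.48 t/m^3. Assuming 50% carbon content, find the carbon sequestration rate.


C = 9.2 * 0.48 * 0.5 = 2.208 ≈ 2.21 t C/ha/yr

2.21 t C/ha/yr


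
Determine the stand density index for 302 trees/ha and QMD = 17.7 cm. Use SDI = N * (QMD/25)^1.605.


QMD/25 = 17.7/25 = 0.708
(0.708)^1.605 = exp(1.605 * ln(0.708)) = exp(1.605 * (-0.345311)) = exp(-0.554224) = 0.574518
SDI = 302 * 0.574518 = 173.504 ≈ 174

174


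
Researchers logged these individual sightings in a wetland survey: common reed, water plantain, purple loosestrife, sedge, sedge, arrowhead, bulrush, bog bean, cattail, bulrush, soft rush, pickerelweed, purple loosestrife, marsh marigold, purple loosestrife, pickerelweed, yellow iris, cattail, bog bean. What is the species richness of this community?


Total individuals logged = 19
Distinct species (count of individuals): common reed (1), water plantain (1), purple loosestrife (3), sedge (2), arrowhead (1), bulrush (2), bog bean (2), cattail (2), soft rush (1), pickerelweed (2), marsh marigold (1), yellow iris (1)
Species richness = number of distinct species = 12

12


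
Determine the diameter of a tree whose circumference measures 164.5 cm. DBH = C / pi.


DBH = C / pi = 164.5 / 3.141593 = 52.3620 ≈ 52.36 cm

52.36 cm


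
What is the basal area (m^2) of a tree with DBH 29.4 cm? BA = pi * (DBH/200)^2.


D/200 = 29.4/200 = 0.147 m
(D/200)^2 = 0.147^2 = 0.021609
BA = 3.141593 * 0.021609 = 0.0678867 ≈ 0.0679 m^2

0.0679 m^2


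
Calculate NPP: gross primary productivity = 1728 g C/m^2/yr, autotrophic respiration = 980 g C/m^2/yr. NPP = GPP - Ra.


NPP = GPP - Ra = 1728 - 980 = 748 g C/m^2/yr

748 g C/m^2/yr


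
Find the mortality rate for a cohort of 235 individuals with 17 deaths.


Mortality rate = 17 / 235 = 0.072340 ≈ 0.0723

0.0723


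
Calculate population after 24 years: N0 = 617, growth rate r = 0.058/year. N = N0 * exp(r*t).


r*t = 0.058 * 24 = 1.392
exp(1.392) = 4.02289
N = 617 * 4.02289 = 2482.12 ≈ 2482

2482


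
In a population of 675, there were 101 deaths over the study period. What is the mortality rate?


Mortality rate = 101 / 675 = 0.149630 ≈ 0.1496

0.1496


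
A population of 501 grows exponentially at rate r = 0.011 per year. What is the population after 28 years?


r*t = 0.011 * 28 = 0.308
exp(0.308) = 1.36070
N = 501 * 1.36070 = 681.711 ≈ 682

682


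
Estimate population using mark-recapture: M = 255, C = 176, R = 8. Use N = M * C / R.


N = M * C / R = 255 * 176 / 8 = 44880 / 8 = 5610

5610 individuals


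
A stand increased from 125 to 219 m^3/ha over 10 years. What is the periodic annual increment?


PAI = (V2 - V1) / period = (219 - 125) / 10 = 94 / 10 = 9.40 m^3/ha/yr

9.40 m^3/ha/yr


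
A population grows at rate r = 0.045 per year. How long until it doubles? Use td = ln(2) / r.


td = ln(2) / 0.045 = 0.693147 / 0.045 = 15.4033 ≈ 15.4 years

15.4 years


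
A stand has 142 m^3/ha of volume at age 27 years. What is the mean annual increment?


MAI = 142 / 27 = 5.2593 ≈ 5.26 m^3/ha/yr

5.26 m^3/ha/yr


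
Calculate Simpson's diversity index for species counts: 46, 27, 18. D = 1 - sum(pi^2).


Total N = 46 + 27 + 18 = 91
Per-species terms:
  p = 46/91 = 0.505495; p^2 = 0.505495^2 = 0.255525
  p = 27/91 = 0.296703; p^2 = 0.296703^2 = 0.088033
  p = 18/91 = 0.197802; p^2 = 0.197802^2 = 0.039126
sum(p^2) = 0.255525 + 0.088033 + 0.039126 = 0.382684
D = 1 - 0.382684 = 0.617316 ≈ 0.6173

0.6173


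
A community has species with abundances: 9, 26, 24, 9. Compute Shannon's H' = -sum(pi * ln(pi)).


Total N = 9 + 26 + 24 + 9 = 68
Per-species terms:
  p = 9/68 = 0.132353; ln(p) = -2.022283; p*ln(p) = 0.132353 * (-2.022283) = -0.267655
  p = 26/68 = 0.382353; ln(p) = -0.961411; p*ln(p) = 0.382353 * (-0.961411) = -0.367598
  p = 24/68 = 0.352941; ln(p) = -1.041454; p*ln(p) = 0.352941 * (-1.041454) = -0.367572
  p = 9/68 = 0.132353; ln(p) = -2.022283; p*ln(p) = 0.132353 * (-2.022283) = -0.267655
sum(p*ln(p)) = (-0.267655) + (-0.367598) + (-0.367572) + (-0.267655) = -1.270480
H' = -(-1.270480) = 1.270480 ≈ 1.2705

1.2705


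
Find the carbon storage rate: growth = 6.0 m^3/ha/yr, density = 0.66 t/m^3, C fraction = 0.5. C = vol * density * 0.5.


C = 6.0 * 0.66 * 0.5 = 1.98 t C/ha/yr

1.98 t C/ha/yr


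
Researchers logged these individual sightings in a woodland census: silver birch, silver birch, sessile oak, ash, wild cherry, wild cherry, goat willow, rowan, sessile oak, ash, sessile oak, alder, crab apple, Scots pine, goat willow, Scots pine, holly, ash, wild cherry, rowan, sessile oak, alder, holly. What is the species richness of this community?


Total individuals logged = 23
Distinct species (count of individuals): silver birch (2), sessile oak (4), ash (3), wild cherry (3), goat willow (2), rowan (2), alder (2), crab apple (1), Scots pine (2), holly (2)
Species richness = number of distinct species = 10

10


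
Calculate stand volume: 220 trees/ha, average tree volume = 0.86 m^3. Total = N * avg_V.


V_stand = 220 * 0.86 = 189.2 m^3/ha

189.2 m^3/ha


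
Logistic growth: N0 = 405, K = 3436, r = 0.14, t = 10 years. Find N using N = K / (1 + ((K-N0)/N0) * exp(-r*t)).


(K - N0)/N0 = (3436 - 405)/405 = 3031/405 = 7.48395
r*t = 0.14 * 10 = 1.4; exp(-1.4) = 0.246597
7.48395 * 0.246597 = 1.84552
1 + 1.84552 = 2.84552
N = 3436 / 2.84552 = 1207.51 ≈ 1208

1208


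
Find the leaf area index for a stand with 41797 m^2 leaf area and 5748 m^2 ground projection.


LAI = 41797 / 5748 = 7.2716 ≈ 7.27

7.27


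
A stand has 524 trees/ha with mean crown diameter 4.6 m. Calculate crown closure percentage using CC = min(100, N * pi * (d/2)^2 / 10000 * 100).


(d/2)^2 = (4.6/2)^2 = 2.3^2 = 5.29
Crown area = 3.141593 * 5.29 = 16.6190 m^2
N * area / 10000 * 100 = 524 * 16.6190 / 10000 * 100 = 87.0836
CC = min(100, 87.0836) = 87.0836 ≈ 87.1%

87.1%


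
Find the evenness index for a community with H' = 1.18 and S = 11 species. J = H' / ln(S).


ln(11) = 2.39790
J = H' / ln(S) = 1.18 / 2.39790 = 0.492097 ≈ 0.4921

0.4921


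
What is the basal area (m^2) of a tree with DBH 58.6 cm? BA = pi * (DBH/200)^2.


D/200 = 58.6/200 = 0.293 m
(D/200)^2 = 0.293^2 = 0.085849
BA = 3.141593 * 0.085849 = 0.269703 ≈ 0.2697 m^2

0.2697 m^2


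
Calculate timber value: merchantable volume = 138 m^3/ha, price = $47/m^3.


Value = 138 * 47 = $6486/ha

$6486/ha


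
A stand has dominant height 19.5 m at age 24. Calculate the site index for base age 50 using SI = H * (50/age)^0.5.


50/24 = 2.08333
(2.08333)^0.5 = 1.44337
SI = 19.5 * 1.44337 = 28.1457 ≈ 28.1 m

28.1 m


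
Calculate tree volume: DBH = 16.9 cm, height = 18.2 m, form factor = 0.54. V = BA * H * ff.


(D/200)^2 = (16.9/200)^2 = 0.0845^2 = 0.00714025
BA = 3.141593 * 0.00714025 = 0.0224318 m^2
V = 0.0224318 * 18.2 * 0.54 = 0.220460 ≈ 0.220 m^3

0.220 m^3


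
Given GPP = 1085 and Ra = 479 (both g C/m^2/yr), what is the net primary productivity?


NPP = GPP - Ra = 1085 - 479 = 606 g C/m^2/yr

606 g C/m^2/yr


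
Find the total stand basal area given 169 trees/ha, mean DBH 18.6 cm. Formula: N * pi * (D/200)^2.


(D/200)^2 = (18.6/200)^2 = 0.093^2 = 0.008649
Individual BA = 3.141593 * 0.008649 = 0.0271716 m^2
Stand BA = 169 * 0.0271716 = 4.59200 ≈ 4.59 m^2/ha

4.59 m^2/ha


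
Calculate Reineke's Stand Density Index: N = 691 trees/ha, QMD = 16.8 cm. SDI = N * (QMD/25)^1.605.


QMD/25 = 16.8/25 = 0.672
(0.672)^1.605 = exp(1.605 * ln(0.672)) = exp(1.605 * (-0.397497)) = exp(-0.637983) = 0.528357
SDI = 691 * 0.528357 = 365.095 ≈ 365

365


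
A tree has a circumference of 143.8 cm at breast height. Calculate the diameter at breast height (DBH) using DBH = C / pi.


DBH = C / pi = 143.8 / 3.141593 = 45.7730 ≈ 45.77 cm

45.77 cm


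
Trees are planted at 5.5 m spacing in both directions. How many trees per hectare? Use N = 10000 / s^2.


N = 10000 / 5.5^2 = 10000 / 30.25 = 330.579 ≈ 331 trees/ha

331 trees/ha


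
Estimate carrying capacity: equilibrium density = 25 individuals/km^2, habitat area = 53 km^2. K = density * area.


K = 25 * 53 = 1325 individuals

1325 individuals


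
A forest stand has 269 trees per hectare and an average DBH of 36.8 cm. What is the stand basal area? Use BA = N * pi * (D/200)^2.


(D/200)^2 = (36.8/200)^2 = 0.184^2 = 0.033856
Individual BA = 3.141593 * 0.033856 = 0.106362 m^2
Stand BA = 269 * 0.106362 = 28.6114 ≈ 28.61 m^2/ha

28.61 m^2/ha


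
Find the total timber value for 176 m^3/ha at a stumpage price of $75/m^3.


Value = 176 * 75 = $13200/ha

$13200/ha


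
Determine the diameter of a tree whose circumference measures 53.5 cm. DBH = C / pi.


DBH = C / pi = 53.5 / 3.141593 = 17.0296 ≈ 17.03 cm

17.03 cm


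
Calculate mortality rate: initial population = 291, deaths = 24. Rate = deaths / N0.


Mortality rate = 24 / 291 = 0.082474 ≈ 0.0825

0.0825


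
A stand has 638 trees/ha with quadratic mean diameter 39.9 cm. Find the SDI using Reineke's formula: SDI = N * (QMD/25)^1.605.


QMD/25 = 39.9/25 = 1.596
(1.596)^1.605 = exp(1.605 * ln(1.596)) = exp(1.605 * 0.467500) = exp(0.750338) = 2.11772
SDI = 638 * 2.11772 = 1351.11 ≈ 1351

1351


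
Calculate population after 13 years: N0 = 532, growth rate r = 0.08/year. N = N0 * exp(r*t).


r*t = 0.08 * 13 = 1.04
exp(1.04) = 2.82922
N = 532 * 2.82922 = 1505.15 ≈ 1505

1505


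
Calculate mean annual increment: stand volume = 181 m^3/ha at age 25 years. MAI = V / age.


MAI = 181 / 25 = 7.24 m^3/ha/yr

7.24 m^3/ha/yr


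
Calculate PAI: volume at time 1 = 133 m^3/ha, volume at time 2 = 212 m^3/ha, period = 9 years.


PAI = (V2 - V1) / period = (212 - 133) / 9 = 79 / 9 = 8.7778 ≈ 8.78 m^3/ha/yr

8.78 m^3/ha/yr


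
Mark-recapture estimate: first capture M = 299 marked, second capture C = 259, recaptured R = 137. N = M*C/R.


N = M * C / R = 299 * 259 / 137 = 77441 / 137 = 565.26 ≈ 565

565 individuals


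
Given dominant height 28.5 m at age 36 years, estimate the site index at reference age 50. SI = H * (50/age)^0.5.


50/36 = 1.38889
(1.38889)^0.5 = 1.17851
SI = 28.5 * 1.17851 = 33.5875 ≈ 33.6 m

33.6 m


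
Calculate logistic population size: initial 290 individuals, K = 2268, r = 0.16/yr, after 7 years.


(K - N0)/N0 = (2268 - 290)/290 = 1978/290 = 6.82069
r*t = 0.16 * 7 = 1.12; exp(-1.12) = 0.326280
6.82069 * 0.326280 = 2.22545
1 + 2.22545 = 3.22545
N = 2268 / 3.22545 = 703.158 ≈ 703

703


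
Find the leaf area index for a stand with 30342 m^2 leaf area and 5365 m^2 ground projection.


LAI = 30342 / 5365 = 5.6555 ≈ 5.66

5.66


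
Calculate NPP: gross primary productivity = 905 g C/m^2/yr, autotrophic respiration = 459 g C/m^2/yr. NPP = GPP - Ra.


NPP = GPP - Ra = 905 - 459 = 446 g C/m^2/yr

446 g C/m^2/yr


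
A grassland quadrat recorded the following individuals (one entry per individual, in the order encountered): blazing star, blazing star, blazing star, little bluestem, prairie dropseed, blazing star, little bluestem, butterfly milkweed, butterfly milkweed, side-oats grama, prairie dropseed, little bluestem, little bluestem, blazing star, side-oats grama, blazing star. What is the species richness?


Total individuals logged = 16
Distinct species (count of individuals): blazing star (6), little bluestem (4), prairie dropseed (2), butterfly milkweed (2), side-oats grama (2)
Species richness = number of distinct species = 5

5


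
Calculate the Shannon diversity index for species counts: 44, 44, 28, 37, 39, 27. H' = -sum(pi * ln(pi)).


Total N = 44 + 44 + 28 + 37 + 39 + 27 = 219
Per-species terms:
  p = 44/219 = 0.200913; ln(p) = -1.604883; p*ln(p) = 0.200913 * (-1.604883) = -0.322442
  p = 44/219 = 0.200913; ln(p) = -1.604883; p*ln(p) = 0.200913 * (-1.604883) = -0.322442
  p = 28/219 = 0.127854; ln(p) = -2.056866; p*ln(p) = 0.127854 * (-2.056866) = -0.262979
  p = 37/219 = 0.168950; ln(p) = -1.778152; p*ln(p) = 0.168950 * (-1.778152) = -0.300419
  p = 39/219 = 0.178082; ln(p) = -1.725511; p*ln(p) = 0.178082 * (-1.725511) = -0.307282
  p = 27/219 = 0.123288; ln(p) = -2.093232; p*ln(p) = 0.123288 * (-2.093232) = -0.258070
sum(p*ln(p)) = (-0.322442) + (-0.322442) + (-0.262979) + (-0.300419) + (-0.307282) + (-0.258070) = -1.773634
H' = -(-1.773634) = 1.773634 ≈ 1.7736

1.7736


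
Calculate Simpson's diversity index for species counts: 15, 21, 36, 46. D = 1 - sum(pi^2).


Total N = 15 + 21 + 36 + 46 = 118
Per-species terms:
  p = 15/118 = 0.127119; p^2 = 0.127119^2 = 0.016159
  p = 21/118 = 0.177966; p^2 = 0.177966^2 = 0.031672
  p = 36/118 = 0.305085; p^2 = 0.305085^2 = 0.093077
  p = 46/118 = 0.389831; p^2 = 0.389831^2 = 0.151968
sum(p^2) = 0.016159 + 0.031672 + 0.093077 + 0.151968 = 0.292876
D = 1 - 0.292876 = 0.707124 ≈ 0.7071

0.7071


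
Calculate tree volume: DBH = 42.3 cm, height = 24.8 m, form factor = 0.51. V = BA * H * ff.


(D/200)^2 = (42.3/200)^2 = 0.2115^2 = 0.04473225
BA = 3.141593 * 0.04473225 = 0.140531 m^2
V = 0.140531 * 24.8 * 0.51 = 1.77744 ≈ 1.777 m^3

1.777 m^3


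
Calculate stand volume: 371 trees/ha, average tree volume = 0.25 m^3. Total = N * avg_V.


V_stand = 371 * 0.25 = 92.75 ≈ 92.8 m^3/ha

92.8 m^3/ha


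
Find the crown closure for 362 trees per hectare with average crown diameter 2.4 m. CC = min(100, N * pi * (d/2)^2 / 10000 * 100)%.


(d/2)^2 = (2.4/2)^2 = 1.2^2 = 1.44
Crown area = 3.141593 * 1.44 = 4.52389 m^2
N * area / 10000 * 100 = 362 * 4.52389 / 10000 * 100 = 16.3765
CC = min(100, 16.3765) = 16.3765 ≈ 16.4%

16.4%


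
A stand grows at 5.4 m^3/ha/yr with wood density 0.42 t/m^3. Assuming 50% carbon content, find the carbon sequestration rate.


C = 5.4 * 0.42 * 0.5 = 1.134 ≈ 1.13 t C/ha/yr

1.13 t C/ha/yr


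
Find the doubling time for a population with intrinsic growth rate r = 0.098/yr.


td = ln(2) / 0.098 = 0.693147 / 0.098 = 7.07293 ≈ 7.1 years

7.1 years


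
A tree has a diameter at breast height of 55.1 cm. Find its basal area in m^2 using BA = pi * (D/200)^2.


D/200 = 55.1/200 = 0.2755 m
(D/200)^2 = 0.2755^2 = 0.07590025
BA = 3.141593 * 0.07590025 = 0.238448 ≈ 0.2384 m^2

0.2384 m^2


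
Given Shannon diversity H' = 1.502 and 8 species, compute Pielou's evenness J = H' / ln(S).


ln(8) = 2.07944
J = H' / ln(S) = 1.502 / 2.07944 = 0.722310 ≈ 0.7223

0.7223


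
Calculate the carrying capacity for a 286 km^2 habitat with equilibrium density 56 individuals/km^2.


K = 56 * 286 = 16016 individuals

16016 individuals


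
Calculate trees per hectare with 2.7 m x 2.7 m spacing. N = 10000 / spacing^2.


N = 10000 / 2.7^2 = 10000 / 7.29 = 1371.74 ≈ 1372 trees/ha

1372 trees/ha


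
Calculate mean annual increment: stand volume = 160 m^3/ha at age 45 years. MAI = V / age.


MAI = 160 / 45 = 3.5556 ≈ 3.56 m^3/ha/yr

3.56 m^3/ha/yr


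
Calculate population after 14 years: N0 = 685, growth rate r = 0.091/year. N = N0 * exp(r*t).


r*t = 0.091 * 14 = 1.274
exp(1.274) = 3.57512
N = 685 * 3.57512 = 2448.96 ≈ 2449

2449


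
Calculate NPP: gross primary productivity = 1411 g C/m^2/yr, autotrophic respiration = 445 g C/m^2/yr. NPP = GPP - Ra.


NPP = GPP - Ra = 1411 - 445 = 966 g C/m^2/yr

966 g C/m^2/yr


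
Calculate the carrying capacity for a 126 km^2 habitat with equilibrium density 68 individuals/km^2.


K = 68 * 126 = 8568 individuals

8568 individuals


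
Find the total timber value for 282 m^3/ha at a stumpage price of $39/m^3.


Value = 282 * 39 = $10998/ha

$10998/ha


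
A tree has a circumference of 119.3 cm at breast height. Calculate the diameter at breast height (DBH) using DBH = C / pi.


DBH = C / pi = 119.3 / 3.141593 = 37.9744 ≈ 37.97 cm

37.97 cm


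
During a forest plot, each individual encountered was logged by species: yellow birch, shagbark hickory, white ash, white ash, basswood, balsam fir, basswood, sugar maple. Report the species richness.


Total individuals logged = 8
Distinct species (count of individuals): yellow birch (1), shagbark hickory (1), white ash (2), basswood (2), balsam fir (1), sugar maple (1)
Species richness = number of distinct species = 6

6


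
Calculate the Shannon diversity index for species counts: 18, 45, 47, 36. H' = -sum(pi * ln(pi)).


Total N = 18 + 45 + 47 + 36 = 146
Per-species terms:
  p = 18/146 = 0.123288; ln(p) = -2.093232; p*ln(p) = 0.123288 * (-2.093232) = -0.258070
  p = 45/146 = 0.308219; ln(p) = -1.176945; p*ln(p) = 0.308219 * (-1.176945) = -0.362757
  p = 47/146 = 0.321918; ln(p) = -1.133458; p*ln(p) = 0.321918 * (-1.133458) = -0.364881
  p = 36/146 = 0.246575; ln(p) = -1.400089; p*ln(p) = 0.246575 * (-1.400089) = -0.345227
sum(p*ln(p)) = (-0.258070) + (-0.362757) + (-0.364881) + (-0.345227) = -1.330935
H' = -(-1.330935) = 1.330935 ≈ 1.3309

1.3309


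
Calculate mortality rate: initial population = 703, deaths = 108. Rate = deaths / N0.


Mortality rate = 108 / 703 = 0.153627 ≈ 0.1536

0.1536


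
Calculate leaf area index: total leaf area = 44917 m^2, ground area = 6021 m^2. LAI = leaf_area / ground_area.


LAI = 44917 / 6021 = 7.4601 ≈ 7.46

7.46


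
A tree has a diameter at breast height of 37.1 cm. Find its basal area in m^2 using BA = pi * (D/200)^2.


D/200 = 37.1/200 = 0.1855 m
(D/200)^2 = 0.1855^2 = 0.03441025
BA = 3.141593 * 0.03441025 = 0.108103 ≈ 0.1081 m^2

0.1081 m^2


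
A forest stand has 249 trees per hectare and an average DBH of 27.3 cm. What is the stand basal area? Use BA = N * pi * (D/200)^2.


(D/200)^2 = (27.3/200)^2 = 0.1365^2 = 0.01863225
Individual BA = 3.141593 * 0.01863225 = 0.0585349 m^2
Stand BA = 249 * 0.0585349 = 14.5752 ≈ 14.58 m^2/ha

14.58 m^2/ha


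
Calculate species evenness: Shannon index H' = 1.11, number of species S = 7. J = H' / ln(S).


ln(7) = 1.94591
J = H' / ln(S) = 1.11 / 1.94591 = 0.570427 ≈ 0.5704

0.5704


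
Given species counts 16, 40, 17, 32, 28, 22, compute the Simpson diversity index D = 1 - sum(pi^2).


Total N = 16 + 40 + 17 + 32 + 28 + 22 = 155
Per-species terms:
  p = 16/155 = 0.103226; p^2 = 0.103226^2 = 0.010656
  p = 40/155 = 0.258065; p^2 = 0.258065^2 = 0.066598
  p = 17/155 = 0.109677; p^2 = 0.109677^2 = 0.012029
  p = 32/155 = 0.206452; p^2 = 0.206452^2 = 0.042622
  p = 28/155 = 0.180645; p^2 = 0.180645^2 = 0.032633
  p = 22/155 = 0.141935; p^2 = 0.141935^2 = 0.020146
sum(p^2) = 0.010656 + 0.066598 + 0.012029 + 0.042622 + 0.032633 + 0.020146 = 0.184684
D = 1 - 0.184684 = 0.815316 ≈ 0.8153

0.8153


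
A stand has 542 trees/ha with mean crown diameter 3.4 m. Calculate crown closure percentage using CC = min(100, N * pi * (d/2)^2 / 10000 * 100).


(d/2)^2 = (3.4/2)^2 = 1.7^2 = 2.89
Crown area = 3.141593 * 2.89 = 9.07920 m^2
N * area / 10000 * 100 = 542 * 9.07920 / 10000 * 100 = 49.2093
CC = min(100, 49.2093) = 49.2093 ≈ 49.2%

49.2%


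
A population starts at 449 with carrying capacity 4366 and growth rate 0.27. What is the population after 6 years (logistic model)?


(K - N0)/N0 = (4366 - 449)/449 = 3917/449 = 8.72383
r*t = 0.27 * 6 = 1.62; exp(-1.62) = 0.197899
8.72383 * 0.197899 = 1.72644
1 + 1.72644 = 2.72644
N = 4366 / 2.72644 = 1601.36 ≈ 1601

1601


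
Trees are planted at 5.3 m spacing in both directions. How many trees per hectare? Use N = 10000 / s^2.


N = 10000 / 5.3^2 = 10000 / 28.09 = 355.999 ≈ 356 trees/ha

356 trees/ha


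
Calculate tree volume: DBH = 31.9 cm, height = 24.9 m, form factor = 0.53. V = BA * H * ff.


(D/200)^2 = (31.9/200)^2 = 0.1595^2 = 0.02544025
BA = 3.141593 * 0.02544025 = 0.0799229 m^2
V = 0.0799229 * 24.9 * 0.53 = 1.05474 ≈ 1.055 m^3

1.055 m^3


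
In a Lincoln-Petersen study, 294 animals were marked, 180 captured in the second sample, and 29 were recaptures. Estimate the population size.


N = M * C / R = 294 * 180 / 29 = 52920 / 29 = 1824.83 ≈ 1825

1825 individuals


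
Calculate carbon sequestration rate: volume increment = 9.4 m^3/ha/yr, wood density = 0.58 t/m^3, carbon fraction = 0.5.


C = 9.4 * 0.58 * 0.5 = 2.726 ≈ 2.73 t C/ha/yr

2.73 t C/ha/yr


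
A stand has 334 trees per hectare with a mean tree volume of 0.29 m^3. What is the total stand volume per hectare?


V_stand = 334 * 0.29 = 96.86 ≈ 96.9 m^3/ha

96.9 m^3/ha


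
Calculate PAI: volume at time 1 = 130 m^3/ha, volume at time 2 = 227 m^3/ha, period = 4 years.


PAI = (V2 - V1) / period = (227 - 130) / 4 = 97 / 4 = 24.25 m^3/ha/yr

24.25 m^3/ha/yr


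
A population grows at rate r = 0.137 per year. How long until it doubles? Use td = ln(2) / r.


td = ln(2) / 0.137 = 0.693147 / 0.137 = 5.05947 ≈ 5.1 years

5.1 years


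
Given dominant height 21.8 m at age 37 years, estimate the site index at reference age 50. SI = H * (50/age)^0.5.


50/37 = 1.35135
(1.35135)^0.5 = 1.16248
SI = 21.8 * 1.16248 = 25.3421 ≈ 25.3 m

25.3 m


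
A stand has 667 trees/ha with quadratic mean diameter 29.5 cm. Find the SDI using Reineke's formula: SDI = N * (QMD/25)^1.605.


QMD/25 = 29.5/25 = 1.18
(1.18)^1.605 = exp(1.605 * ln(1.18)) = exp(1.605 * 0.165514) = exp(0.265650) = 1.30428
SDI = 667 * 1.30428 = 869.955 ≈ 870

870


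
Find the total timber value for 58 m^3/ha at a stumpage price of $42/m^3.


Value = 58 * 42 = $2436/ha

$2436/ha


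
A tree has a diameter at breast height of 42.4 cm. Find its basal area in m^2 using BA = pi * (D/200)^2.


D/200 = 42.4/200 = 0.212 m
(D/200)^2 = 0.212^2 = 0.044944
BA = 3.141593 * 0.044944 = 0.141196 ≈ 0.1412 m^2

0.1412 m^2


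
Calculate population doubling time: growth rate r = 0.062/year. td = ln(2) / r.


td = ln(2) / 0.062 = 0.693147 / 0.062 = 11.1798 ≈ 11.2 years

11.2 years


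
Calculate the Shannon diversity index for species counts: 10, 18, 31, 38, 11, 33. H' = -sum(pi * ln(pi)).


Total N = 10 + 18 + 31 + 38 + 11 + 33 = 141
Per-species terms:
  p = 10/141 = 0.070922; ln(p) = -2.646175; p*ln(p) = 0.070922 * (-2.646175) = -0.187672
  p = 18/141 = 0.127660; ln(p) = -2.058385; p*ln(p) = 0.127660 * (-2.058385) = -0.262773
  p = 31/141 = 0.219858; ln(p) = -1.514773; p*ln(p) = 0.219858 * (-1.514773) = -0.333035
  p = 38/141 = 0.269504; ln(p) = -1.311172; p*ln(p) = 0.269504 * (-1.311172) = -0.353366
  p = 11/141 = 0.078014; ln(p) = -2.550867; p*ln(p) = 0.078014 * (-2.550867) = -0.199003
  p = 33/141 = 0.234043; ln(p) = -1.452250; p*ln(p) = 0.234043 * (-1.452250) = -0.339889
sum(p*ln(p)) = (-0.187672) + (-0.262773) + (-0.333035) + (-0.353366) + (-0.199003) + (-0.339889) = -1.675738
H' = -(-1.675738) = 1.675738 ≈ 1.6757

1.6757


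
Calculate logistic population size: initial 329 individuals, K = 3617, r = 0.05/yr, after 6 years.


(K - N0)/N0 = (3617 - 329)/329 = 3288/329 = 9.99392
r*t = 0.05 * 6 = 0.3; exp(-0.3) = 0.740818
9.99392 * 0.740818 = 7.40368
1 + 7.40368 = 8.40368
N = 3617 / 8.40368 = 430.407 ≈ 430

430


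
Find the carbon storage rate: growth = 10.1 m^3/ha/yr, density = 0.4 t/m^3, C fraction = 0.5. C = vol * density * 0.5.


C = 10.1 * 0.4 * 0.5 = 2.02 t C/ha/yr

2.02 t C/ha/yr


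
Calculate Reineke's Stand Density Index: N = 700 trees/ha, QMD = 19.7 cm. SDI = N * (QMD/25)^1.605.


QMD/25 = 19.7/25 = 0.788
(0.788)^1.605 = exp(1.605 * ln(0.788)) = exp(1.605 * (-0.238257)) = exp(-0.382402) = 0.682221
SDI = 700 * 0.682221 = 477.555 ≈ 478

478


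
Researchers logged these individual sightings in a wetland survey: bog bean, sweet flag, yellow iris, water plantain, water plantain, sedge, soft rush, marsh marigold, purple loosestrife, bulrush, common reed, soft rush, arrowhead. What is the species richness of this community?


Total individuals logged = 13
Distinct species (count of individuals): bog bean (1), sweet flag (1), yellow iris (1), water plantain (2), sedge (1), soft rush (2), marsh marigold (1), purple loosestrife (1), bulrush (1), common reed (1), arrowhead (1)
Species richness = number of distinct species = 11

11


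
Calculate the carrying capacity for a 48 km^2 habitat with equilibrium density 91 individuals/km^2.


K = 91 * 48 = 4368 individuals

4368 individuals


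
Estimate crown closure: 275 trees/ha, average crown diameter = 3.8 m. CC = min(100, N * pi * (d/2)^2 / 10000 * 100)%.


(d/2)^2 = (3.8/2)^2 = 1.9^2 = 3.61
Crown area = 3.141593 * 3.61 = 11.3412 m^2
N * area / 10000 * 100 = 275 * 11.3412 / 10000 * 100 = 31.1883
CC = min(100, 31.1883) = 31.1883 ≈ 31.2%

31.2%


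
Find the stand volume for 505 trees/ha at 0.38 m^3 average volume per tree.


V_stand = 505 * 0.38 = 191.9 m^3/ha

191.9 m^3/ha


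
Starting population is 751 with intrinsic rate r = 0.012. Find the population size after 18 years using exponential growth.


r*t = 0.012 * 18 = 0.216
exp(0.216) = 1.24110
N = 751 * 1.24110 = 932.066 ≈ 932

932


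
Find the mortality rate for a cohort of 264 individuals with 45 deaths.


Mortality rate = 45 / 264 = 0.170455 ≈ 0.1705

0.1705


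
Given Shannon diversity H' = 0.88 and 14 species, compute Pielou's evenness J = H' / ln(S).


ln(14) = 2.63906
J = H' / ln(S) = 0.88 / 2.63906 = 0.333452 ≈ 0.3335

0.3335


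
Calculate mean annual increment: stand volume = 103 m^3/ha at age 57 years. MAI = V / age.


MAI = 103 / 57 = 1.8070 ≈ 1.81 m^3/ha/yr

1.81 m^3/ha/yr


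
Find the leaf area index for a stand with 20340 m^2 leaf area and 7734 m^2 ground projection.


LAI = 20340 / 7734 = 2.6299 ≈ 2.63

2.63


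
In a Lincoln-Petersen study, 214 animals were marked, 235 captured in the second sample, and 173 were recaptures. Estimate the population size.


N = M * C / R = 214 * 235 / 173 = 50290 / 173 = 290.69 ≈ 291

291 individuals


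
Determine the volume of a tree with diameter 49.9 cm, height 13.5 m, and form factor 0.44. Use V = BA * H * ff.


(D/200)^2 = (49.9/200)^2 = 0.2495^2 = 0.06225025
BA = 3.141593 * 0.06225025 = 0.195565 m^2
V = 0.195565 * 13.5 * 0.44 = 1.16166 ≈ 1.162 m^3

1.162 m^3


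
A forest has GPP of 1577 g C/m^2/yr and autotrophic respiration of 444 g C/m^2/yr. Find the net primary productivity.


NPP = GPP - Ra = 1577 - 444 = 1133 g C/m^2/yr

1133 g C/m^2/yr


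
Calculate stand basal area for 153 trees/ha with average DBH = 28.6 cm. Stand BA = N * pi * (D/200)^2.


(D/200)^2 = (28.6/200)^2 = 0.143^2 = 0.020449
Individual BA = 3.141593 * 0.020449 = 0.0642424 m^2
Stand BA = 153 * 0.0642424 = 9.82909 ≈ 9.83 m^2/ha

9.83 m^2/ha


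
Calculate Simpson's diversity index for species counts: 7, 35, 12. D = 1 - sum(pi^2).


Total N = 7 + 35 + 12 = 54
Per-species terms:
  p = 7/54 = 0.129630; p^2 = 0.129630^2 = 0.016804
  p = 35/54 = 0.648148; p^2 = 0.648148^2 = 0.420096
  p = 12/54 = 0.222222; p^2 = 0.222222^2 = 0.049383
sum(p^2) = 0.016804 + 0.420096 + 0.049383 = 0.486283
D = 1 - 0.486283 = 0.513717 ≈ 0.5137

0.5137


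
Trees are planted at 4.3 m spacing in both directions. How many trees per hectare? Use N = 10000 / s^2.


N = 10000 / 4.3^2 = 10000 / 18.49 = 540.833 ≈ 541 trees/ha

541 trees/ha


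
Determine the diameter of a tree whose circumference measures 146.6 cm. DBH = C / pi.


DBH = C / pi = 146.6 / 3.141593 = 46.6642 ≈ 46.66 cm

46.66 cm


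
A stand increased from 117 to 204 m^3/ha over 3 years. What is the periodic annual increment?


PAI = (V2 - V1) / period = (204 - 117) / 3 = 87 / 3 = 29.00 m^3/ha/yr

29.00 m^3/ha/yr


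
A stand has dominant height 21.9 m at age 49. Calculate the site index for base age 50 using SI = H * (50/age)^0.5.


50/49 = 1.02041
(1.02041)^0.5 = 1.01015
SI = 21.9 * 1.01015 = 22.1223 ≈ 22.1 m

22.1 m


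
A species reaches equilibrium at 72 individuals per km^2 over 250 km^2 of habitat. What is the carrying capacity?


K = 72 * 250 = 18000 individuals

18000 individuals


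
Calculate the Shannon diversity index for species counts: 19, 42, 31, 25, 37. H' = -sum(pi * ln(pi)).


Total N = 19 + 42 + 31 + 25 + 37 = 154
Per-species terms:
  p = 19/154 = 0.123377; ln(p) = -2.092511; p*ln(p) = 0.123377 * (-2.092511) = -0.258168
  p = 42/154 = 0.272727; ln(p) = -1.299284; p*ln(p) = 0.272727 * (-1.299284) = -0.354350
  p = 31/154 = 0.201299; ln(p) = -1.602964; p*ln(p) = 0.201299 * (-1.602964) = -0.322675
  p = 25/154 = 0.162338; ln(p) = -1.818075; p*ln(p) = 0.162338 * (-1.818075) = -0.295143
  p = 37/154 = 0.240260; ln(p) = -1.426034; p*ln(p) = 0.240260 * (-1.426034) = -0.342619
sum(p*ln(p)) = (-0.258168) + (-0.354350) + (-0.322675) + (-0.295143) + (-0.342619) = -1.572955
H' = -(-1.572955) = 1.572955 ≈ 1.5730

1.5730


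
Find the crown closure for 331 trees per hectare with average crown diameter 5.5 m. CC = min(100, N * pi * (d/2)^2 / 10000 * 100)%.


(d/2)^2 = (5.5/2)^2 = 2.75^2 = 7.5625
Crown area = 3.141593 * 7.5625 = 23.7583 m^2
N * area / 10000 * 100 = 331 * 23.7583 / 10000 * 100 = 78.6400
CC = min(100, 78.6400) = 78.6400 ≈ 78.6%

78.6%


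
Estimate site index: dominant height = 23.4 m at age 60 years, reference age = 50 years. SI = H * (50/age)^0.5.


50/60 = 0.833333
(0.833333)^0.5 = 0.912871
SI = 23.4 * 0.912871 = 21.3612 ≈ 21.4 m

21.4 m
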